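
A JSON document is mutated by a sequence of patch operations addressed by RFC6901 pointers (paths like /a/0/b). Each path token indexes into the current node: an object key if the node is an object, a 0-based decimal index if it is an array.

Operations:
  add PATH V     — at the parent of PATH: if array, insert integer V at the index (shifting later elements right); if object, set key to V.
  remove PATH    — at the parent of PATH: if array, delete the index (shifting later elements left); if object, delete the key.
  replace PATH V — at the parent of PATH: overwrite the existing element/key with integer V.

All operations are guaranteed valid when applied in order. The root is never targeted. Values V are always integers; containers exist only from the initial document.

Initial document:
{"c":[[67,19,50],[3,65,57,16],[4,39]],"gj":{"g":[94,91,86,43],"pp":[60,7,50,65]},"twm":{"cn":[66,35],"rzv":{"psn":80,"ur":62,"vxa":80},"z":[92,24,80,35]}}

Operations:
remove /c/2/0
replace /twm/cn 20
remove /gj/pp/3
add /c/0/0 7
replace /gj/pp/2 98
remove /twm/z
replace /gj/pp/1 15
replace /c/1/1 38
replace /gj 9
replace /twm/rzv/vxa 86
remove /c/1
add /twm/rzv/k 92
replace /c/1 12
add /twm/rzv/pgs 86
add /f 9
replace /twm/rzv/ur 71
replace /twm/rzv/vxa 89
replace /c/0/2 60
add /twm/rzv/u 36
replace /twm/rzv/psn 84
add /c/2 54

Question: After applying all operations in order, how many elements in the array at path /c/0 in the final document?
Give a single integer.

Answer: 4

Derivation:
After op 1 (remove /c/2/0): {"c":[[67,19,50],[3,65,57,16],[39]],"gj":{"g":[94,91,86,43],"pp":[60,7,50,65]},"twm":{"cn":[66,35],"rzv":{"psn":80,"ur":62,"vxa":80},"z":[92,24,80,35]}}
After op 2 (replace /twm/cn 20): {"c":[[67,19,50],[3,65,57,16],[39]],"gj":{"g":[94,91,86,43],"pp":[60,7,50,65]},"twm":{"cn":20,"rzv":{"psn":80,"ur":62,"vxa":80},"z":[92,24,80,35]}}
After op 3 (remove /gj/pp/3): {"c":[[67,19,50],[3,65,57,16],[39]],"gj":{"g":[94,91,86,43],"pp":[60,7,50]},"twm":{"cn":20,"rzv":{"psn":80,"ur":62,"vxa":80},"z":[92,24,80,35]}}
After op 4 (add /c/0/0 7): {"c":[[7,67,19,50],[3,65,57,16],[39]],"gj":{"g":[94,91,86,43],"pp":[60,7,50]},"twm":{"cn":20,"rzv":{"psn":80,"ur":62,"vxa":80},"z":[92,24,80,35]}}
After op 5 (replace /gj/pp/2 98): {"c":[[7,67,19,50],[3,65,57,16],[39]],"gj":{"g":[94,91,86,43],"pp":[60,7,98]},"twm":{"cn":20,"rzv":{"psn":80,"ur":62,"vxa":80},"z":[92,24,80,35]}}
After op 6 (remove /twm/z): {"c":[[7,67,19,50],[3,65,57,16],[39]],"gj":{"g":[94,91,86,43],"pp":[60,7,98]},"twm":{"cn":20,"rzv":{"psn":80,"ur":62,"vxa":80}}}
After op 7 (replace /gj/pp/1 15): {"c":[[7,67,19,50],[3,65,57,16],[39]],"gj":{"g":[94,91,86,43],"pp":[60,15,98]},"twm":{"cn":20,"rzv":{"psn":80,"ur":62,"vxa":80}}}
After op 8 (replace /c/1/1 38): {"c":[[7,67,19,50],[3,38,57,16],[39]],"gj":{"g":[94,91,86,43],"pp":[60,15,98]},"twm":{"cn":20,"rzv":{"psn":80,"ur":62,"vxa":80}}}
After op 9 (replace /gj 9): {"c":[[7,67,19,50],[3,38,57,16],[39]],"gj":9,"twm":{"cn":20,"rzv":{"psn":80,"ur":62,"vxa":80}}}
After op 10 (replace /twm/rzv/vxa 86): {"c":[[7,67,19,50],[3,38,57,16],[39]],"gj":9,"twm":{"cn":20,"rzv":{"psn":80,"ur":62,"vxa":86}}}
After op 11 (remove /c/1): {"c":[[7,67,19,50],[39]],"gj":9,"twm":{"cn":20,"rzv":{"psn":80,"ur":62,"vxa":86}}}
After op 12 (add /twm/rzv/k 92): {"c":[[7,67,19,50],[39]],"gj":9,"twm":{"cn":20,"rzv":{"k":92,"psn":80,"ur":62,"vxa":86}}}
After op 13 (replace /c/1 12): {"c":[[7,67,19,50],12],"gj":9,"twm":{"cn":20,"rzv":{"k":92,"psn":80,"ur":62,"vxa":86}}}
After op 14 (add /twm/rzv/pgs 86): {"c":[[7,67,19,50],12],"gj":9,"twm":{"cn":20,"rzv":{"k":92,"pgs":86,"psn":80,"ur":62,"vxa":86}}}
After op 15 (add /f 9): {"c":[[7,67,19,50],12],"f":9,"gj":9,"twm":{"cn":20,"rzv":{"k":92,"pgs":86,"psn":80,"ur":62,"vxa":86}}}
After op 16 (replace /twm/rzv/ur 71): {"c":[[7,67,19,50],12],"f":9,"gj":9,"twm":{"cn":20,"rzv":{"k":92,"pgs":86,"psn":80,"ur":71,"vxa":86}}}
After op 17 (replace /twm/rzv/vxa 89): {"c":[[7,67,19,50],12],"f":9,"gj":9,"twm":{"cn":20,"rzv":{"k":92,"pgs":86,"psn":80,"ur":71,"vxa":89}}}
After op 18 (replace /c/0/2 60): {"c":[[7,67,60,50],12],"f":9,"gj":9,"twm":{"cn":20,"rzv":{"k":92,"pgs":86,"psn":80,"ur":71,"vxa":89}}}
After op 19 (add /twm/rzv/u 36): {"c":[[7,67,60,50],12],"f":9,"gj":9,"twm":{"cn":20,"rzv":{"k":92,"pgs":86,"psn":80,"u":36,"ur":71,"vxa":89}}}
After op 20 (replace /twm/rzv/psn 84): {"c":[[7,67,60,50],12],"f":9,"gj":9,"twm":{"cn":20,"rzv":{"k":92,"pgs":86,"psn":84,"u":36,"ur":71,"vxa":89}}}
After op 21 (add /c/2 54): {"c":[[7,67,60,50],12,54],"f":9,"gj":9,"twm":{"cn":20,"rzv":{"k":92,"pgs":86,"psn":84,"u":36,"ur":71,"vxa":89}}}
Size at path /c/0: 4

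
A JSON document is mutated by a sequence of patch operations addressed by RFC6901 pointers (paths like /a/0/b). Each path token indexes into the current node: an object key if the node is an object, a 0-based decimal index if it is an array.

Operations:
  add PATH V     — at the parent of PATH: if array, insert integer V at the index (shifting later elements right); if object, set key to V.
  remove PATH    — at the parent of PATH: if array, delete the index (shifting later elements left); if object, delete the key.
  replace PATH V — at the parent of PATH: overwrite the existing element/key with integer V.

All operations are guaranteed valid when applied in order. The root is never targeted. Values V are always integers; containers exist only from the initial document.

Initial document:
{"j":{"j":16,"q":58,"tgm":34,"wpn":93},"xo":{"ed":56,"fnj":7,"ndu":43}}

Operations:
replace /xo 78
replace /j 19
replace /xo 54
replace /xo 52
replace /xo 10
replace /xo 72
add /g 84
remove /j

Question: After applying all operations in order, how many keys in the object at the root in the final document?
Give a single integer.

Answer: 2

Derivation:
After op 1 (replace /xo 78): {"j":{"j":16,"q":58,"tgm":34,"wpn":93},"xo":78}
After op 2 (replace /j 19): {"j":19,"xo":78}
After op 3 (replace /xo 54): {"j":19,"xo":54}
After op 4 (replace /xo 52): {"j":19,"xo":52}
After op 5 (replace /xo 10): {"j":19,"xo":10}
After op 6 (replace /xo 72): {"j":19,"xo":72}
After op 7 (add /g 84): {"g":84,"j":19,"xo":72}
After op 8 (remove /j): {"g":84,"xo":72}
Size at the root: 2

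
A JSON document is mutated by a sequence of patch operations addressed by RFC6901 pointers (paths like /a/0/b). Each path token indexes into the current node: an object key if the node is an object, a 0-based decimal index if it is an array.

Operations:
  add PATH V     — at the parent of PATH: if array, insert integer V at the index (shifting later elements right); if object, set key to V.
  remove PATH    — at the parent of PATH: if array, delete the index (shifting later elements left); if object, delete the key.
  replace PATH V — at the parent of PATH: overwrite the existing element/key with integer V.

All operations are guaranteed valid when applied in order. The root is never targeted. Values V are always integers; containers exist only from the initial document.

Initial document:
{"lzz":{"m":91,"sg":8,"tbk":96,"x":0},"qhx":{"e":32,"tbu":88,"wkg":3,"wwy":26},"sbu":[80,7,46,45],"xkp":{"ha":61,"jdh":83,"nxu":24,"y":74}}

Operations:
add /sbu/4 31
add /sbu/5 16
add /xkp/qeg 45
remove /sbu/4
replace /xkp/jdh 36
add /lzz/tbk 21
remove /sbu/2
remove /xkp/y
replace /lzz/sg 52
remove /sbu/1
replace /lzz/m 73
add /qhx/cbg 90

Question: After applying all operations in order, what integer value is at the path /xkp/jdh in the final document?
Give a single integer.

After op 1 (add /sbu/4 31): {"lzz":{"m":91,"sg":8,"tbk":96,"x":0},"qhx":{"e":32,"tbu":88,"wkg":3,"wwy":26},"sbu":[80,7,46,45,31],"xkp":{"ha":61,"jdh":83,"nxu":24,"y":74}}
After op 2 (add /sbu/5 16): {"lzz":{"m":91,"sg":8,"tbk":96,"x":0},"qhx":{"e":32,"tbu":88,"wkg":3,"wwy":26},"sbu":[80,7,46,45,31,16],"xkp":{"ha":61,"jdh":83,"nxu":24,"y":74}}
After op 3 (add /xkp/qeg 45): {"lzz":{"m":91,"sg":8,"tbk":96,"x":0},"qhx":{"e":32,"tbu":88,"wkg":3,"wwy":26},"sbu":[80,7,46,45,31,16],"xkp":{"ha":61,"jdh":83,"nxu":24,"qeg":45,"y":74}}
After op 4 (remove /sbu/4): {"lzz":{"m":91,"sg":8,"tbk":96,"x":0},"qhx":{"e":32,"tbu":88,"wkg":3,"wwy":26},"sbu":[80,7,46,45,16],"xkp":{"ha":61,"jdh":83,"nxu":24,"qeg":45,"y":74}}
After op 5 (replace /xkp/jdh 36): {"lzz":{"m":91,"sg":8,"tbk":96,"x":0},"qhx":{"e":32,"tbu":88,"wkg":3,"wwy":26},"sbu":[80,7,46,45,16],"xkp":{"ha":61,"jdh":36,"nxu":24,"qeg":45,"y":74}}
After op 6 (add /lzz/tbk 21): {"lzz":{"m":91,"sg":8,"tbk":21,"x":0},"qhx":{"e":32,"tbu":88,"wkg":3,"wwy":26},"sbu":[80,7,46,45,16],"xkp":{"ha":61,"jdh":36,"nxu":24,"qeg":45,"y":74}}
After op 7 (remove /sbu/2): {"lzz":{"m":91,"sg":8,"tbk":21,"x":0},"qhx":{"e":32,"tbu":88,"wkg":3,"wwy":26},"sbu":[80,7,45,16],"xkp":{"ha":61,"jdh":36,"nxu":24,"qeg":45,"y":74}}
After op 8 (remove /xkp/y): {"lzz":{"m":91,"sg":8,"tbk":21,"x":0},"qhx":{"e":32,"tbu":88,"wkg":3,"wwy":26},"sbu":[80,7,45,16],"xkp":{"ha":61,"jdh":36,"nxu":24,"qeg":45}}
After op 9 (replace /lzz/sg 52): {"lzz":{"m":91,"sg":52,"tbk":21,"x":0},"qhx":{"e":32,"tbu":88,"wkg":3,"wwy":26},"sbu":[80,7,45,16],"xkp":{"ha":61,"jdh":36,"nxu":24,"qeg":45}}
After op 10 (remove /sbu/1): {"lzz":{"m":91,"sg":52,"tbk":21,"x":0},"qhx":{"e":32,"tbu":88,"wkg":3,"wwy":26},"sbu":[80,45,16],"xkp":{"ha":61,"jdh":36,"nxu":24,"qeg":45}}
After op 11 (replace /lzz/m 73): {"lzz":{"m":73,"sg":52,"tbk":21,"x":0},"qhx":{"e":32,"tbu":88,"wkg":3,"wwy":26},"sbu":[80,45,16],"xkp":{"ha":61,"jdh":36,"nxu":24,"qeg":45}}
After op 12 (add /qhx/cbg 90): {"lzz":{"m":73,"sg":52,"tbk":21,"x":0},"qhx":{"cbg":90,"e":32,"tbu":88,"wkg":3,"wwy":26},"sbu":[80,45,16],"xkp":{"ha":61,"jdh":36,"nxu":24,"qeg":45}}
Value at /xkp/jdh: 36

Answer: 36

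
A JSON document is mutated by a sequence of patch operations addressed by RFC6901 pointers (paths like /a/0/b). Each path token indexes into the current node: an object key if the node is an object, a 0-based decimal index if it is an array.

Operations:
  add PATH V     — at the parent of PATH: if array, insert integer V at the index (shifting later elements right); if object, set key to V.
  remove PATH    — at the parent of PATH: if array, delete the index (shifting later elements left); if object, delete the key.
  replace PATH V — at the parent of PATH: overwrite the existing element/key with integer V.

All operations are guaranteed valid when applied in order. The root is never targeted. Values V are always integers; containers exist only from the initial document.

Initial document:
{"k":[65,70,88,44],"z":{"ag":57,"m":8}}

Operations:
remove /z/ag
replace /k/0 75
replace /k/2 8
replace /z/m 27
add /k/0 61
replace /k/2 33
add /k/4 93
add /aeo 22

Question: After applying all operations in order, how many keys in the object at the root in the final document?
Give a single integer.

Answer: 3

Derivation:
After op 1 (remove /z/ag): {"k":[65,70,88,44],"z":{"m":8}}
After op 2 (replace /k/0 75): {"k":[75,70,88,44],"z":{"m":8}}
After op 3 (replace /k/2 8): {"k":[75,70,8,44],"z":{"m":8}}
After op 4 (replace /z/m 27): {"k":[75,70,8,44],"z":{"m":27}}
After op 5 (add /k/0 61): {"k":[61,75,70,8,44],"z":{"m":27}}
After op 6 (replace /k/2 33): {"k":[61,75,33,8,44],"z":{"m":27}}
After op 7 (add /k/4 93): {"k":[61,75,33,8,93,44],"z":{"m":27}}
After op 8 (add /aeo 22): {"aeo":22,"k":[61,75,33,8,93,44],"z":{"m":27}}
Size at the root: 3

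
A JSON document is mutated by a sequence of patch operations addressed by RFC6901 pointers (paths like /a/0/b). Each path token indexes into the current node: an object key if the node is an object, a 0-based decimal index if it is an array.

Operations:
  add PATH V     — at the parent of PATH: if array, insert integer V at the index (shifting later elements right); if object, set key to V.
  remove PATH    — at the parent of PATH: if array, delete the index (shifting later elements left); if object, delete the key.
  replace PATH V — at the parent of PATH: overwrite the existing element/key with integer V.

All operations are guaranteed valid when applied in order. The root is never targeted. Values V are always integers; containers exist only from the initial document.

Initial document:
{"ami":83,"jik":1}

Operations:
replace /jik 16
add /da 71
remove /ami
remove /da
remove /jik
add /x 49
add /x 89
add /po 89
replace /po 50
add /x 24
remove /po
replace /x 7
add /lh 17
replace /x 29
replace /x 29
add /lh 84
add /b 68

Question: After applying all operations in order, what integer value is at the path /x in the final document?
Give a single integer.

Answer: 29

Derivation:
After op 1 (replace /jik 16): {"ami":83,"jik":16}
After op 2 (add /da 71): {"ami":83,"da":71,"jik":16}
After op 3 (remove /ami): {"da":71,"jik":16}
After op 4 (remove /da): {"jik":16}
After op 5 (remove /jik): {}
After op 6 (add /x 49): {"x":49}
After op 7 (add /x 89): {"x":89}
After op 8 (add /po 89): {"po":89,"x":89}
After op 9 (replace /po 50): {"po":50,"x":89}
After op 10 (add /x 24): {"po":50,"x":24}
After op 11 (remove /po): {"x":24}
After op 12 (replace /x 7): {"x":7}
After op 13 (add /lh 17): {"lh":17,"x":7}
After op 14 (replace /x 29): {"lh":17,"x":29}
After op 15 (replace /x 29): {"lh":17,"x":29}
After op 16 (add /lh 84): {"lh":84,"x":29}
After op 17 (add /b 68): {"b":68,"lh":84,"x":29}
Value at /x: 29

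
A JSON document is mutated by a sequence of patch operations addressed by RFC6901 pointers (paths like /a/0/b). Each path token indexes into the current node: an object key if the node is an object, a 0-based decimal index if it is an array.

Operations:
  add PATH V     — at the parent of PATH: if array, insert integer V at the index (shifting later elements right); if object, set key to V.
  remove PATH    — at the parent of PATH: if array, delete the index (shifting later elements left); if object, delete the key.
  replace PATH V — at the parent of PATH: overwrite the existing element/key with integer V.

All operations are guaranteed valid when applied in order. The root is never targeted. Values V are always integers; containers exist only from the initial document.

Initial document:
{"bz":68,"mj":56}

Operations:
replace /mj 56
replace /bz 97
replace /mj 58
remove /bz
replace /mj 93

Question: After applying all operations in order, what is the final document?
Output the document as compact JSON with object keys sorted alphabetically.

After op 1 (replace /mj 56): {"bz":68,"mj":56}
After op 2 (replace /bz 97): {"bz":97,"mj":56}
After op 3 (replace /mj 58): {"bz":97,"mj":58}
After op 4 (remove /bz): {"mj":58}
After op 5 (replace /mj 93): {"mj":93}

Answer: {"mj":93}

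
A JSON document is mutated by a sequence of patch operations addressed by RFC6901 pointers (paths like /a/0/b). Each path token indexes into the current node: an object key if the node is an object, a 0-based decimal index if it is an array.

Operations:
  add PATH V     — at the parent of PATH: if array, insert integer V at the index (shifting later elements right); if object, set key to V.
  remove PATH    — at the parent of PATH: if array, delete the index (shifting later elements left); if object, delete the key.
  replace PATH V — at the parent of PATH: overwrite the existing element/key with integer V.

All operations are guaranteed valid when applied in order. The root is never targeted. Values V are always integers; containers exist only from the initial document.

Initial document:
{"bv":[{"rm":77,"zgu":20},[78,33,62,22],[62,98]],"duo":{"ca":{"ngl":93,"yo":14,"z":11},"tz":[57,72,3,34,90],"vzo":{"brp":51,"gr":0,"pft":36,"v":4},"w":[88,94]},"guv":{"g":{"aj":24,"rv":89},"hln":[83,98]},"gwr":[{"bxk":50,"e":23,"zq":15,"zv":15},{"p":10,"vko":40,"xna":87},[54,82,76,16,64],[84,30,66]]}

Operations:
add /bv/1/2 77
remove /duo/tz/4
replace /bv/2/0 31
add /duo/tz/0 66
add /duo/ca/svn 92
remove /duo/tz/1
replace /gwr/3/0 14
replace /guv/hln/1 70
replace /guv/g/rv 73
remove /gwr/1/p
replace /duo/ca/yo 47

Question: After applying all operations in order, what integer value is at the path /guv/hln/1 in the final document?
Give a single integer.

Answer: 70

Derivation:
After op 1 (add /bv/1/2 77): {"bv":[{"rm":77,"zgu":20},[78,33,77,62,22],[62,98]],"duo":{"ca":{"ngl":93,"yo":14,"z":11},"tz":[57,72,3,34,90],"vzo":{"brp":51,"gr":0,"pft":36,"v":4},"w":[88,94]},"guv":{"g":{"aj":24,"rv":89},"hln":[83,98]},"gwr":[{"bxk":50,"e":23,"zq":15,"zv":15},{"p":10,"vko":40,"xna":87},[54,82,76,16,64],[84,30,66]]}
After op 2 (remove /duo/tz/4): {"bv":[{"rm":77,"zgu":20},[78,33,77,62,22],[62,98]],"duo":{"ca":{"ngl":93,"yo":14,"z":11},"tz":[57,72,3,34],"vzo":{"brp":51,"gr":0,"pft":36,"v":4},"w":[88,94]},"guv":{"g":{"aj":24,"rv":89},"hln":[83,98]},"gwr":[{"bxk":50,"e":23,"zq":15,"zv":15},{"p":10,"vko":40,"xna":87},[54,82,76,16,64],[84,30,66]]}
After op 3 (replace /bv/2/0 31): {"bv":[{"rm":77,"zgu":20},[78,33,77,62,22],[31,98]],"duo":{"ca":{"ngl":93,"yo":14,"z":11},"tz":[57,72,3,34],"vzo":{"brp":51,"gr":0,"pft":36,"v":4},"w":[88,94]},"guv":{"g":{"aj":24,"rv":89},"hln":[83,98]},"gwr":[{"bxk":50,"e":23,"zq":15,"zv":15},{"p":10,"vko":40,"xna":87},[54,82,76,16,64],[84,30,66]]}
After op 4 (add /duo/tz/0 66): {"bv":[{"rm":77,"zgu":20},[78,33,77,62,22],[31,98]],"duo":{"ca":{"ngl":93,"yo":14,"z":11},"tz":[66,57,72,3,34],"vzo":{"brp":51,"gr":0,"pft":36,"v":4},"w":[88,94]},"guv":{"g":{"aj":24,"rv":89},"hln":[83,98]},"gwr":[{"bxk":50,"e":23,"zq":15,"zv":15},{"p":10,"vko":40,"xna":87},[54,82,76,16,64],[84,30,66]]}
After op 5 (add /duo/ca/svn 92): {"bv":[{"rm":77,"zgu":20},[78,33,77,62,22],[31,98]],"duo":{"ca":{"ngl":93,"svn":92,"yo":14,"z":11},"tz":[66,57,72,3,34],"vzo":{"brp":51,"gr":0,"pft":36,"v":4},"w":[88,94]},"guv":{"g":{"aj":24,"rv":89},"hln":[83,98]},"gwr":[{"bxk":50,"e":23,"zq":15,"zv":15},{"p":10,"vko":40,"xna":87},[54,82,76,16,64],[84,30,66]]}
After op 6 (remove /duo/tz/1): {"bv":[{"rm":77,"zgu":20},[78,33,77,62,22],[31,98]],"duo":{"ca":{"ngl":93,"svn":92,"yo":14,"z":11},"tz":[66,72,3,34],"vzo":{"brp":51,"gr":0,"pft":36,"v":4},"w":[88,94]},"guv":{"g":{"aj":24,"rv":89},"hln":[83,98]},"gwr":[{"bxk":50,"e":23,"zq":15,"zv":15},{"p":10,"vko":40,"xna":87},[54,82,76,16,64],[84,30,66]]}
After op 7 (replace /gwr/3/0 14): {"bv":[{"rm":77,"zgu":20},[78,33,77,62,22],[31,98]],"duo":{"ca":{"ngl":93,"svn":92,"yo":14,"z":11},"tz":[66,72,3,34],"vzo":{"brp":51,"gr":0,"pft":36,"v":4},"w":[88,94]},"guv":{"g":{"aj":24,"rv":89},"hln":[83,98]},"gwr":[{"bxk":50,"e":23,"zq":15,"zv":15},{"p":10,"vko":40,"xna":87},[54,82,76,16,64],[14,30,66]]}
After op 8 (replace /guv/hln/1 70): {"bv":[{"rm":77,"zgu":20},[78,33,77,62,22],[31,98]],"duo":{"ca":{"ngl":93,"svn":92,"yo":14,"z":11},"tz":[66,72,3,34],"vzo":{"brp":51,"gr":0,"pft":36,"v":4},"w":[88,94]},"guv":{"g":{"aj":24,"rv":89},"hln":[83,70]},"gwr":[{"bxk":50,"e":23,"zq":15,"zv":15},{"p":10,"vko":40,"xna":87},[54,82,76,16,64],[14,30,66]]}
After op 9 (replace /guv/g/rv 73): {"bv":[{"rm":77,"zgu":20},[78,33,77,62,22],[31,98]],"duo":{"ca":{"ngl":93,"svn":92,"yo":14,"z":11},"tz":[66,72,3,34],"vzo":{"brp":51,"gr":0,"pft":36,"v":4},"w":[88,94]},"guv":{"g":{"aj":24,"rv":73},"hln":[83,70]},"gwr":[{"bxk":50,"e":23,"zq":15,"zv":15},{"p":10,"vko":40,"xna":87},[54,82,76,16,64],[14,30,66]]}
After op 10 (remove /gwr/1/p): {"bv":[{"rm":77,"zgu":20},[78,33,77,62,22],[31,98]],"duo":{"ca":{"ngl":93,"svn":92,"yo":14,"z":11},"tz":[66,72,3,34],"vzo":{"brp":51,"gr":0,"pft":36,"v":4},"w":[88,94]},"guv":{"g":{"aj":24,"rv":73},"hln":[83,70]},"gwr":[{"bxk":50,"e":23,"zq":15,"zv":15},{"vko":40,"xna":87},[54,82,76,16,64],[14,30,66]]}
After op 11 (replace /duo/ca/yo 47): {"bv":[{"rm":77,"zgu":20},[78,33,77,62,22],[31,98]],"duo":{"ca":{"ngl":93,"svn":92,"yo":47,"z":11},"tz":[66,72,3,34],"vzo":{"brp":51,"gr":0,"pft":36,"v":4},"w":[88,94]},"guv":{"g":{"aj":24,"rv":73},"hln":[83,70]},"gwr":[{"bxk":50,"e":23,"zq":15,"zv":15},{"vko":40,"xna":87},[54,82,76,16,64],[14,30,66]]}
Value at /guv/hln/1: 70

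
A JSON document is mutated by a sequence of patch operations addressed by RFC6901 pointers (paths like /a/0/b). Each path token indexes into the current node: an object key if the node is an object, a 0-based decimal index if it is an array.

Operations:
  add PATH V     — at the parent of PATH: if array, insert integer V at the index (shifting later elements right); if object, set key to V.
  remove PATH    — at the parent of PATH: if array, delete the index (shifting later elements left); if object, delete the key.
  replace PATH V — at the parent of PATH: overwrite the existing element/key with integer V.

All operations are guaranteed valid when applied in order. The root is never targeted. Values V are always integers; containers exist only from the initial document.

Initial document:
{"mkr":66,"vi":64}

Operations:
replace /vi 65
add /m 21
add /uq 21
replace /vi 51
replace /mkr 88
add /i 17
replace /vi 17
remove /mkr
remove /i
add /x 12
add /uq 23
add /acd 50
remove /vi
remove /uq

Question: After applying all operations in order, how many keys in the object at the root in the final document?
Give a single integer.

After op 1 (replace /vi 65): {"mkr":66,"vi":65}
After op 2 (add /m 21): {"m":21,"mkr":66,"vi":65}
After op 3 (add /uq 21): {"m":21,"mkr":66,"uq":21,"vi":65}
After op 4 (replace /vi 51): {"m":21,"mkr":66,"uq":21,"vi":51}
After op 5 (replace /mkr 88): {"m":21,"mkr":88,"uq":21,"vi":51}
After op 6 (add /i 17): {"i":17,"m":21,"mkr":88,"uq":21,"vi":51}
After op 7 (replace /vi 17): {"i":17,"m":21,"mkr":88,"uq":21,"vi":17}
After op 8 (remove /mkr): {"i":17,"m":21,"uq":21,"vi":17}
After op 9 (remove /i): {"m":21,"uq":21,"vi":17}
After op 10 (add /x 12): {"m":21,"uq":21,"vi":17,"x":12}
After op 11 (add /uq 23): {"m":21,"uq":23,"vi":17,"x":12}
After op 12 (add /acd 50): {"acd":50,"m":21,"uq":23,"vi":17,"x":12}
After op 13 (remove /vi): {"acd":50,"m":21,"uq":23,"x":12}
After op 14 (remove /uq): {"acd":50,"m":21,"x":12}
Size at the root: 3

Answer: 3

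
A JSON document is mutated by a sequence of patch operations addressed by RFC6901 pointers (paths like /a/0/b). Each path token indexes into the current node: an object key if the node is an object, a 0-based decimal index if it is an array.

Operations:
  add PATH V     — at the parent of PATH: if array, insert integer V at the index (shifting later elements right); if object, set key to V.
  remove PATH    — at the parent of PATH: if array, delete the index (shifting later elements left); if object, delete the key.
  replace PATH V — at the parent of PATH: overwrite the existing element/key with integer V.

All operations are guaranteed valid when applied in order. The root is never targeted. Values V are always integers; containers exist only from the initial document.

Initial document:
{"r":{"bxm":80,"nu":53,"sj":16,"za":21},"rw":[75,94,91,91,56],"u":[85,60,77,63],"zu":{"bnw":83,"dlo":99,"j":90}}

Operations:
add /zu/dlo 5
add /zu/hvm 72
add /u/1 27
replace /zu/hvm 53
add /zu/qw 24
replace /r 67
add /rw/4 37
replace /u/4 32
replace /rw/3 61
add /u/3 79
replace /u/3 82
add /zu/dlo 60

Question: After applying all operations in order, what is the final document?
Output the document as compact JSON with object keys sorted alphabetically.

After op 1 (add /zu/dlo 5): {"r":{"bxm":80,"nu":53,"sj":16,"za":21},"rw":[75,94,91,91,56],"u":[85,60,77,63],"zu":{"bnw":83,"dlo":5,"j":90}}
After op 2 (add /zu/hvm 72): {"r":{"bxm":80,"nu":53,"sj":16,"za":21},"rw":[75,94,91,91,56],"u":[85,60,77,63],"zu":{"bnw":83,"dlo":5,"hvm":72,"j":90}}
After op 3 (add /u/1 27): {"r":{"bxm":80,"nu":53,"sj":16,"za":21},"rw":[75,94,91,91,56],"u":[85,27,60,77,63],"zu":{"bnw":83,"dlo":5,"hvm":72,"j":90}}
After op 4 (replace /zu/hvm 53): {"r":{"bxm":80,"nu":53,"sj":16,"za":21},"rw":[75,94,91,91,56],"u":[85,27,60,77,63],"zu":{"bnw":83,"dlo":5,"hvm":53,"j":90}}
After op 5 (add /zu/qw 24): {"r":{"bxm":80,"nu":53,"sj":16,"za":21},"rw":[75,94,91,91,56],"u":[85,27,60,77,63],"zu":{"bnw":83,"dlo":5,"hvm":53,"j":90,"qw":24}}
After op 6 (replace /r 67): {"r":67,"rw":[75,94,91,91,56],"u":[85,27,60,77,63],"zu":{"bnw":83,"dlo":5,"hvm":53,"j":90,"qw":24}}
After op 7 (add /rw/4 37): {"r":67,"rw":[75,94,91,91,37,56],"u":[85,27,60,77,63],"zu":{"bnw":83,"dlo":5,"hvm":53,"j":90,"qw":24}}
After op 8 (replace /u/4 32): {"r":67,"rw":[75,94,91,91,37,56],"u":[85,27,60,77,32],"zu":{"bnw":83,"dlo":5,"hvm":53,"j":90,"qw":24}}
After op 9 (replace /rw/3 61): {"r":67,"rw":[75,94,91,61,37,56],"u":[85,27,60,77,32],"zu":{"bnw":83,"dlo":5,"hvm":53,"j":90,"qw":24}}
After op 10 (add /u/3 79): {"r":67,"rw":[75,94,91,61,37,56],"u":[85,27,60,79,77,32],"zu":{"bnw":83,"dlo":5,"hvm":53,"j":90,"qw":24}}
After op 11 (replace /u/3 82): {"r":67,"rw":[75,94,91,61,37,56],"u":[85,27,60,82,77,32],"zu":{"bnw":83,"dlo":5,"hvm":53,"j":90,"qw":24}}
After op 12 (add /zu/dlo 60): {"r":67,"rw":[75,94,91,61,37,56],"u":[85,27,60,82,77,32],"zu":{"bnw":83,"dlo":60,"hvm":53,"j":90,"qw":24}}

Answer: {"r":67,"rw":[75,94,91,61,37,56],"u":[85,27,60,82,77,32],"zu":{"bnw":83,"dlo":60,"hvm":53,"j":90,"qw":24}}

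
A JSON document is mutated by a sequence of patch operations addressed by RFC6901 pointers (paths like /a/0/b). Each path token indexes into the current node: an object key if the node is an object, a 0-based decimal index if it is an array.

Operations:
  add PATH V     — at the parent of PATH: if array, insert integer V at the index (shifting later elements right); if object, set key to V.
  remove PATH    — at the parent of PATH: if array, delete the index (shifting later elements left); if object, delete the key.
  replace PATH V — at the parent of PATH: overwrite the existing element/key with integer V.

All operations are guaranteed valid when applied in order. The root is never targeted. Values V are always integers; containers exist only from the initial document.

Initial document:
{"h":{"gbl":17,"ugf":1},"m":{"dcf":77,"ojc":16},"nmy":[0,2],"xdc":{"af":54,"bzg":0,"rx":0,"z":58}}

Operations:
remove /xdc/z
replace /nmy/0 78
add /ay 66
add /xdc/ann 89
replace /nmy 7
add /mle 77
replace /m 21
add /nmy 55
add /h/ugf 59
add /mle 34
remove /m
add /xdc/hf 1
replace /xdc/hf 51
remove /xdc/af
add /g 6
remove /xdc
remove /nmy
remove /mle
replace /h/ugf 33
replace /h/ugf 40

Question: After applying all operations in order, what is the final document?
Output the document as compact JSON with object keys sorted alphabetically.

After op 1 (remove /xdc/z): {"h":{"gbl":17,"ugf":1},"m":{"dcf":77,"ojc":16},"nmy":[0,2],"xdc":{"af":54,"bzg":0,"rx":0}}
After op 2 (replace /nmy/0 78): {"h":{"gbl":17,"ugf":1},"m":{"dcf":77,"ojc":16},"nmy":[78,2],"xdc":{"af":54,"bzg":0,"rx":0}}
After op 3 (add /ay 66): {"ay":66,"h":{"gbl":17,"ugf":1},"m":{"dcf":77,"ojc":16},"nmy":[78,2],"xdc":{"af":54,"bzg":0,"rx":0}}
After op 4 (add /xdc/ann 89): {"ay":66,"h":{"gbl":17,"ugf":1},"m":{"dcf":77,"ojc":16},"nmy":[78,2],"xdc":{"af":54,"ann":89,"bzg":0,"rx":0}}
After op 5 (replace /nmy 7): {"ay":66,"h":{"gbl":17,"ugf":1},"m":{"dcf":77,"ojc":16},"nmy":7,"xdc":{"af":54,"ann":89,"bzg":0,"rx":0}}
After op 6 (add /mle 77): {"ay":66,"h":{"gbl":17,"ugf":1},"m":{"dcf":77,"ojc":16},"mle":77,"nmy":7,"xdc":{"af":54,"ann":89,"bzg":0,"rx":0}}
After op 7 (replace /m 21): {"ay":66,"h":{"gbl":17,"ugf":1},"m":21,"mle":77,"nmy":7,"xdc":{"af":54,"ann":89,"bzg":0,"rx":0}}
After op 8 (add /nmy 55): {"ay":66,"h":{"gbl":17,"ugf":1},"m":21,"mle":77,"nmy":55,"xdc":{"af":54,"ann":89,"bzg":0,"rx":0}}
After op 9 (add /h/ugf 59): {"ay":66,"h":{"gbl":17,"ugf":59},"m":21,"mle":77,"nmy":55,"xdc":{"af":54,"ann":89,"bzg":0,"rx":0}}
After op 10 (add /mle 34): {"ay":66,"h":{"gbl":17,"ugf":59},"m":21,"mle":34,"nmy":55,"xdc":{"af":54,"ann":89,"bzg":0,"rx":0}}
After op 11 (remove /m): {"ay":66,"h":{"gbl":17,"ugf":59},"mle":34,"nmy":55,"xdc":{"af":54,"ann":89,"bzg":0,"rx":0}}
After op 12 (add /xdc/hf 1): {"ay":66,"h":{"gbl":17,"ugf":59},"mle":34,"nmy":55,"xdc":{"af":54,"ann":89,"bzg":0,"hf":1,"rx":0}}
After op 13 (replace /xdc/hf 51): {"ay":66,"h":{"gbl":17,"ugf":59},"mle":34,"nmy":55,"xdc":{"af":54,"ann":89,"bzg":0,"hf":51,"rx":0}}
After op 14 (remove /xdc/af): {"ay":66,"h":{"gbl":17,"ugf":59},"mle":34,"nmy":55,"xdc":{"ann":89,"bzg":0,"hf":51,"rx":0}}
After op 15 (add /g 6): {"ay":66,"g":6,"h":{"gbl":17,"ugf":59},"mle":34,"nmy":55,"xdc":{"ann":89,"bzg":0,"hf":51,"rx":0}}
After op 16 (remove /xdc): {"ay":66,"g":6,"h":{"gbl":17,"ugf":59},"mle":34,"nmy":55}
After op 17 (remove /nmy): {"ay":66,"g":6,"h":{"gbl":17,"ugf":59},"mle":34}
After op 18 (remove /mle): {"ay":66,"g":6,"h":{"gbl":17,"ugf":59}}
After op 19 (replace /h/ugf 33): {"ay":66,"g":6,"h":{"gbl":17,"ugf":33}}
After op 20 (replace /h/ugf 40): {"ay":66,"g":6,"h":{"gbl":17,"ugf":40}}

Answer: {"ay":66,"g":6,"h":{"gbl":17,"ugf":40}}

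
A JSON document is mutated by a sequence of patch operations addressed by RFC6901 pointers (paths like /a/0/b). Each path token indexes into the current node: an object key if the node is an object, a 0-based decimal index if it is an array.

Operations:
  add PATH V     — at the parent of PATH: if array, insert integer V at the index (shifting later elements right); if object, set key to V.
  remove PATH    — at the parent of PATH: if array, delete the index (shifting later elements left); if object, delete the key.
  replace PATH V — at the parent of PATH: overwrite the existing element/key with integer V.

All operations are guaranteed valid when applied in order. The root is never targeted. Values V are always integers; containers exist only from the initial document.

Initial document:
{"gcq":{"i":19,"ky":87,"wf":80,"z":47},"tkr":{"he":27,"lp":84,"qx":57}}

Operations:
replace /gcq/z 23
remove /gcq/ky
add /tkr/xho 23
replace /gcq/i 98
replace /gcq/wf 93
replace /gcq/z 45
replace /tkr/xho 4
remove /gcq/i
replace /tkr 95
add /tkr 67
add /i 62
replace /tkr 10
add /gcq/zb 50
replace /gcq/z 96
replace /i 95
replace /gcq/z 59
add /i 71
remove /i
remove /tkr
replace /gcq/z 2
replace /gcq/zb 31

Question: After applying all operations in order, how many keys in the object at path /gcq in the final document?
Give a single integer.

After op 1 (replace /gcq/z 23): {"gcq":{"i":19,"ky":87,"wf":80,"z":23},"tkr":{"he":27,"lp":84,"qx":57}}
After op 2 (remove /gcq/ky): {"gcq":{"i":19,"wf":80,"z":23},"tkr":{"he":27,"lp":84,"qx":57}}
After op 3 (add /tkr/xho 23): {"gcq":{"i":19,"wf":80,"z":23},"tkr":{"he":27,"lp":84,"qx":57,"xho":23}}
After op 4 (replace /gcq/i 98): {"gcq":{"i":98,"wf":80,"z":23},"tkr":{"he":27,"lp":84,"qx":57,"xho":23}}
After op 5 (replace /gcq/wf 93): {"gcq":{"i":98,"wf":93,"z":23},"tkr":{"he":27,"lp":84,"qx":57,"xho":23}}
After op 6 (replace /gcq/z 45): {"gcq":{"i":98,"wf":93,"z":45},"tkr":{"he":27,"lp":84,"qx":57,"xho":23}}
After op 7 (replace /tkr/xho 4): {"gcq":{"i":98,"wf":93,"z":45},"tkr":{"he":27,"lp":84,"qx":57,"xho":4}}
After op 8 (remove /gcq/i): {"gcq":{"wf":93,"z":45},"tkr":{"he":27,"lp":84,"qx":57,"xho":4}}
After op 9 (replace /tkr 95): {"gcq":{"wf":93,"z":45},"tkr":95}
After op 10 (add /tkr 67): {"gcq":{"wf":93,"z":45},"tkr":67}
After op 11 (add /i 62): {"gcq":{"wf":93,"z":45},"i":62,"tkr":67}
After op 12 (replace /tkr 10): {"gcq":{"wf":93,"z":45},"i":62,"tkr":10}
After op 13 (add /gcq/zb 50): {"gcq":{"wf":93,"z":45,"zb":50},"i":62,"tkr":10}
After op 14 (replace /gcq/z 96): {"gcq":{"wf":93,"z":96,"zb":50},"i":62,"tkr":10}
After op 15 (replace /i 95): {"gcq":{"wf":93,"z":96,"zb":50},"i":95,"tkr":10}
After op 16 (replace /gcq/z 59): {"gcq":{"wf":93,"z":59,"zb":50},"i":95,"tkr":10}
After op 17 (add /i 71): {"gcq":{"wf":93,"z":59,"zb":50},"i":71,"tkr":10}
After op 18 (remove /i): {"gcq":{"wf":93,"z":59,"zb":50},"tkr":10}
After op 19 (remove /tkr): {"gcq":{"wf":93,"z":59,"zb":50}}
After op 20 (replace /gcq/z 2): {"gcq":{"wf":93,"z":2,"zb":50}}
After op 21 (replace /gcq/zb 31): {"gcq":{"wf":93,"z":2,"zb":31}}
Size at path /gcq: 3

Answer: 3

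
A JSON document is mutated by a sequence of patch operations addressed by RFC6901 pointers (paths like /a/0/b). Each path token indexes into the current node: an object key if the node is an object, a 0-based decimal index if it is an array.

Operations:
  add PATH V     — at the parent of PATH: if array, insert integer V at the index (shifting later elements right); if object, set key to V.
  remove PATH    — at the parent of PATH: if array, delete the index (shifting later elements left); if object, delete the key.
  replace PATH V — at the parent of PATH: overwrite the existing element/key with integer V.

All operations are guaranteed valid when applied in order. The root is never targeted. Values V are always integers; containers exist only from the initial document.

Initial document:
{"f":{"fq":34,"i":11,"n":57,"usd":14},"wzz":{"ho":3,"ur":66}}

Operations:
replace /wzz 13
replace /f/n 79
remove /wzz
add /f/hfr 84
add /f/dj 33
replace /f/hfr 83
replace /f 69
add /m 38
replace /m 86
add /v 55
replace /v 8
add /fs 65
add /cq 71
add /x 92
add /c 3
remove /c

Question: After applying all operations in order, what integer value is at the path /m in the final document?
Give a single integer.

Answer: 86

Derivation:
After op 1 (replace /wzz 13): {"f":{"fq":34,"i":11,"n":57,"usd":14},"wzz":13}
After op 2 (replace /f/n 79): {"f":{"fq":34,"i":11,"n":79,"usd":14},"wzz":13}
After op 3 (remove /wzz): {"f":{"fq":34,"i":11,"n":79,"usd":14}}
After op 4 (add /f/hfr 84): {"f":{"fq":34,"hfr":84,"i":11,"n":79,"usd":14}}
After op 5 (add /f/dj 33): {"f":{"dj":33,"fq":34,"hfr":84,"i":11,"n":79,"usd":14}}
After op 6 (replace /f/hfr 83): {"f":{"dj":33,"fq":34,"hfr":83,"i":11,"n":79,"usd":14}}
After op 7 (replace /f 69): {"f":69}
After op 8 (add /m 38): {"f":69,"m":38}
After op 9 (replace /m 86): {"f":69,"m":86}
After op 10 (add /v 55): {"f":69,"m":86,"v":55}
After op 11 (replace /v 8): {"f":69,"m":86,"v":8}
After op 12 (add /fs 65): {"f":69,"fs":65,"m":86,"v":8}
After op 13 (add /cq 71): {"cq":71,"f":69,"fs":65,"m":86,"v":8}
After op 14 (add /x 92): {"cq":71,"f":69,"fs":65,"m":86,"v":8,"x":92}
After op 15 (add /c 3): {"c":3,"cq":71,"f":69,"fs":65,"m":86,"v":8,"x":92}
After op 16 (remove /c): {"cq":71,"f":69,"fs":65,"m":86,"v":8,"x":92}
Value at /m: 86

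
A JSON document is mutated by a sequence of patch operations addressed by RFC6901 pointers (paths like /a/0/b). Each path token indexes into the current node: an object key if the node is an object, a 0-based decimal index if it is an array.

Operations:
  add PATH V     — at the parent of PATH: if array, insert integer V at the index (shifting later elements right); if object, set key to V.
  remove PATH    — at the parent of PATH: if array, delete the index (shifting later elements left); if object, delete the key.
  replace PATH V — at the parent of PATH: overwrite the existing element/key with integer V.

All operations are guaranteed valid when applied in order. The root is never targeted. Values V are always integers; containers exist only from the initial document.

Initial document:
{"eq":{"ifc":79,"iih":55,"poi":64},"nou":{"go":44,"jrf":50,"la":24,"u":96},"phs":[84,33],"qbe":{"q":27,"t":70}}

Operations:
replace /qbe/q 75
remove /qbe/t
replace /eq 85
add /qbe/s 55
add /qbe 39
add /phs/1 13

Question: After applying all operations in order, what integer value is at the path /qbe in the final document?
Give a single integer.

After op 1 (replace /qbe/q 75): {"eq":{"ifc":79,"iih":55,"poi":64},"nou":{"go":44,"jrf":50,"la":24,"u":96},"phs":[84,33],"qbe":{"q":75,"t":70}}
After op 2 (remove /qbe/t): {"eq":{"ifc":79,"iih":55,"poi":64},"nou":{"go":44,"jrf":50,"la":24,"u":96},"phs":[84,33],"qbe":{"q":75}}
After op 3 (replace /eq 85): {"eq":85,"nou":{"go":44,"jrf":50,"la":24,"u":96},"phs":[84,33],"qbe":{"q":75}}
After op 4 (add /qbe/s 55): {"eq":85,"nou":{"go":44,"jrf":50,"la":24,"u":96},"phs":[84,33],"qbe":{"q":75,"s":55}}
After op 5 (add /qbe 39): {"eq":85,"nou":{"go":44,"jrf":50,"la":24,"u":96},"phs":[84,33],"qbe":39}
After op 6 (add /phs/1 13): {"eq":85,"nou":{"go":44,"jrf":50,"la":24,"u":96},"phs":[84,13,33],"qbe":39}
Value at /qbe: 39

Answer: 39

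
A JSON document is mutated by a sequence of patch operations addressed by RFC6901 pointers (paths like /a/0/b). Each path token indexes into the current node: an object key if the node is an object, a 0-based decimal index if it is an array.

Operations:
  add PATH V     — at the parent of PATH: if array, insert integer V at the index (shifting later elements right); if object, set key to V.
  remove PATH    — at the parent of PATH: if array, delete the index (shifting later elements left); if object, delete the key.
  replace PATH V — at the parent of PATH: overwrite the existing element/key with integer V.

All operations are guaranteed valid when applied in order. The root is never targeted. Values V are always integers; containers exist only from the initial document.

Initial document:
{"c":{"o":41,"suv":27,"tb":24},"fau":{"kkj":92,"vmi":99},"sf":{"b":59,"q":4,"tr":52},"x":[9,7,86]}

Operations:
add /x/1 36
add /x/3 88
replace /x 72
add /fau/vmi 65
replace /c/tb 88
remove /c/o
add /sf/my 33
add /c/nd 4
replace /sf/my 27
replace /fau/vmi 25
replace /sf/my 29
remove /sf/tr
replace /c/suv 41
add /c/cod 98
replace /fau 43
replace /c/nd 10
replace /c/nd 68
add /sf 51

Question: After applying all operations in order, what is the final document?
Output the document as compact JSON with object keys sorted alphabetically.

After op 1 (add /x/1 36): {"c":{"o":41,"suv":27,"tb":24},"fau":{"kkj":92,"vmi":99},"sf":{"b":59,"q":4,"tr":52},"x":[9,36,7,86]}
After op 2 (add /x/3 88): {"c":{"o":41,"suv":27,"tb":24},"fau":{"kkj":92,"vmi":99},"sf":{"b":59,"q":4,"tr":52},"x":[9,36,7,88,86]}
After op 3 (replace /x 72): {"c":{"o":41,"suv":27,"tb":24},"fau":{"kkj":92,"vmi":99},"sf":{"b":59,"q":4,"tr":52},"x":72}
After op 4 (add /fau/vmi 65): {"c":{"o":41,"suv":27,"tb":24},"fau":{"kkj":92,"vmi":65},"sf":{"b":59,"q":4,"tr":52},"x":72}
After op 5 (replace /c/tb 88): {"c":{"o":41,"suv":27,"tb":88},"fau":{"kkj":92,"vmi":65},"sf":{"b":59,"q":4,"tr":52},"x":72}
After op 6 (remove /c/o): {"c":{"suv":27,"tb":88},"fau":{"kkj":92,"vmi":65},"sf":{"b":59,"q":4,"tr":52},"x":72}
After op 7 (add /sf/my 33): {"c":{"suv":27,"tb":88},"fau":{"kkj":92,"vmi":65},"sf":{"b":59,"my":33,"q":4,"tr":52},"x":72}
After op 8 (add /c/nd 4): {"c":{"nd":4,"suv":27,"tb":88},"fau":{"kkj":92,"vmi":65},"sf":{"b":59,"my":33,"q":4,"tr":52},"x":72}
After op 9 (replace /sf/my 27): {"c":{"nd":4,"suv":27,"tb":88},"fau":{"kkj":92,"vmi":65},"sf":{"b":59,"my":27,"q":4,"tr":52},"x":72}
After op 10 (replace /fau/vmi 25): {"c":{"nd":4,"suv":27,"tb":88},"fau":{"kkj":92,"vmi":25},"sf":{"b":59,"my":27,"q":4,"tr":52},"x":72}
After op 11 (replace /sf/my 29): {"c":{"nd":4,"suv":27,"tb":88},"fau":{"kkj":92,"vmi":25},"sf":{"b":59,"my":29,"q":4,"tr":52},"x":72}
After op 12 (remove /sf/tr): {"c":{"nd":4,"suv":27,"tb":88},"fau":{"kkj":92,"vmi":25},"sf":{"b":59,"my":29,"q":4},"x":72}
After op 13 (replace /c/suv 41): {"c":{"nd":4,"suv":41,"tb":88},"fau":{"kkj":92,"vmi":25},"sf":{"b":59,"my":29,"q":4},"x":72}
After op 14 (add /c/cod 98): {"c":{"cod":98,"nd":4,"suv":41,"tb":88},"fau":{"kkj":92,"vmi":25},"sf":{"b":59,"my":29,"q":4},"x":72}
After op 15 (replace /fau 43): {"c":{"cod":98,"nd":4,"suv":41,"tb":88},"fau":43,"sf":{"b":59,"my":29,"q":4},"x":72}
After op 16 (replace /c/nd 10): {"c":{"cod":98,"nd":10,"suv":41,"tb":88},"fau":43,"sf":{"b":59,"my":29,"q":4},"x":72}
After op 17 (replace /c/nd 68): {"c":{"cod":98,"nd":68,"suv":41,"tb":88},"fau":43,"sf":{"b":59,"my":29,"q":4},"x":72}
After op 18 (add /sf 51): {"c":{"cod":98,"nd":68,"suv":41,"tb":88},"fau":43,"sf":51,"x":72}

Answer: {"c":{"cod":98,"nd":68,"suv":41,"tb":88},"fau":43,"sf":51,"x":72}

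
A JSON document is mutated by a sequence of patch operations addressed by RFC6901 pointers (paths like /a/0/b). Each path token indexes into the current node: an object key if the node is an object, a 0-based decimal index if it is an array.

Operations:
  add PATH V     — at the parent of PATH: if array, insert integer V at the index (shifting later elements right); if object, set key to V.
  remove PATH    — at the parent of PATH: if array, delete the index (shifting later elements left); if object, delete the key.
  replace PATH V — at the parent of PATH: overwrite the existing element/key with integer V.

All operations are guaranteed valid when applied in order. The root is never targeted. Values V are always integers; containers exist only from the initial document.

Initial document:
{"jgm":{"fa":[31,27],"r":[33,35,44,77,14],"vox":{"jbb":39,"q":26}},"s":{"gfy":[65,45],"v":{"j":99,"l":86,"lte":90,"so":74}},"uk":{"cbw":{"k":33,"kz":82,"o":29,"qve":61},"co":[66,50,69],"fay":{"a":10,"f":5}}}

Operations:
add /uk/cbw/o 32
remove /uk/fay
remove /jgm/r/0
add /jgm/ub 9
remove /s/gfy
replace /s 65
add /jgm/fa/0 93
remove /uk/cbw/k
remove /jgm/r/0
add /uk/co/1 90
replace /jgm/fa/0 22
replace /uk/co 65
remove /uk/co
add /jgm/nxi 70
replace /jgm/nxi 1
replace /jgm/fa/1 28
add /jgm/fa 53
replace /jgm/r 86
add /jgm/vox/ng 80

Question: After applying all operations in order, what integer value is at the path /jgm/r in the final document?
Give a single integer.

After op 1 (add /uk/cbw/o 32): {"jgm":{"fa":[31,27],"r":[33,35,44,77,14],"vox":{"jbb":39,"q":26}},"s":{"gfy":[65,45],"v":{"j":99,"l":86,"lte":90,"so":74}},"uk":{"cbw":{"k":33,"kz":82,"o":32,"qve":61},"co":[66,50,69],"fay":{"a":10,"f":5}}}
After op 2 (remove /uk/fay): {"jgm":{"fa":[31,27],"r":[33,35,44,77,14],"vox":{"jbb":39,"q":26}},"s":{"gfy":[65,45],"v":{"j":99,"l":86,"lte":90,"so":74}},"uk":{"cbw":{"k":33,"kz":82,"o":32,"qve":61},"co":[66,50,69]}}
After op 3 (remove /jgm/r/0): {"jgm":{"fa":[31,27],"r":[35,44,77,14],"vox":{"jbb":39,"q":26}},"s":{"gfy":[65,45],"v":{"j":99,"l":86,"lte":90,"so":74}},"uk":{"cbw":{"k":33,"kz":82,"o":32,"qve":61},"co":[66,50,69]}}
After op 4 (add /jgm/ub 9): {"jgm":{"fa":[31,27],"r":[35,44,77,14],"ub":9,"vox":{"jbb":39,"q":26}},"s":{"gfy":[65,45],"v":{"j":99,"l":86,"lte":90,"so":74}},"uk":{"cbw":{"k":33,"kz":82,"o":32,"qve":61},"co":[66,50,69]}}
After op 5 (remove /s/gfy): {"jgm":{"fa":[31,27],"r":[35,44,77,14],"ub":9,"vox":{"jbb":39,"q":26}},"s":{"v":{"j":99,"l":86,"lte":90,"so":74}},"uk":{"cbw":{"k":33,"kz":82,"o":32,"qve":61},"co":[66,50,69]}}
After op 6 (replace /s 65): {"jgm":{"fa":[31,27],"r":[35,44,77,14],"ub":9,"vox":{"jbb":39,"q":26}},"s":65,"uk":{"cbw":{"k":33,"kz":82,"o":32,"qve":61},"co":[66,50,69]}}
After op 7 (add /jgm/fa/0 93): {"jgm":{"fa":[93,31,27],"r":[35,44,77,14],"ub":9,"vox":{"jbb":39,"q":26}},"s":65,"uk":{"cbw":{"k":33,"kz":82,"o":32,"qve":61},"co":[66,50,69]}}
After op 8 (remove /uk/cbw/k): {"jgm":{"fa":[93,31,27],"r":[35,44,77,14],"ub":9,"vox":{"jbb":39,"q":26}},"s":65,"uk":{"cbw":{"kz":82,"o":32,"qve":61},"co":[66,50,69]}}
After op 9 (remove /jgm/r/0): {"jgm":{"fa":[93,31,27],"r":[44,77,14],"ub":9,"vox":{"jbb":39,"q":26}},"s":65,"uk":{"cbw":{"kz":82,"o":32,"qve":61},"co":[66,50,69]}}
After op 10 (add /uk/co/1 90): {"jgm":{"fa":[93,31,27],"r":[44,77,14],"ub":9,"vox":{"jbb":39,"q":26}},"s":65,"uk":{"cbw":{"kz":82,"o":32,"qve":61},"co":[66,90,50,69]}}
After op 11 (replace /jgm/fa/0 22): {"jgm":{"fa":[22,31,27],"r":[44,77,14],"ub":9,"vox":{"jbb":39,"q":26}},"s":65,"uk":{"cbw":{"kz":82,"o":32,"qve":61},"co":[66,90,50,69]}}
After op 12 (replace /uk/co 65): {"jgm":{"fa":[22,31,27],"r":[44,77,14],"ub":9,"vox":{"jbb":39,"q":26}},"s":65,"uk":{"cbw":{"kz":82,"o":32,"qve":61},"co":65}}
After op 13 (remove /uk/co): {"jgm":{"fa":[22,31,27],"r":[44,77,14],"ub":9,"vox":{"jbb":39,"q":26}},"s":65,"uk":{"cbw":{"kz":82,"o":32,"qve":61}}}
After op 14 (add /jgm/nxi 70): {"jgm":{"fa":[22,31,27],"nxi":70,"r":[44,77,14],"ub":9,"vox":{"jbb":39,"q":26}},"s":65,"uk":{"cbw":{"kz":82,"o":32,"qve":61}}}
After op 15 (replace /jgm/nxi 1): {"jgm":{"fa":[22,31,27],"nxi":1,"r":[44,77,14],"ub":9,"vox":{"jbb":39,"q":26}},"s":65,"uk":{"cbw":{"kz":82,"o":32,"qve":61}}}
After op 16 (replace /jgm/fa/1 28): {"jgm":{"fa":[22,28,27],"nxi":1,"r":[44,77,14],"ub":9,"vox":{"jbb":39,"q":26}},"s":65,"uk":{"cbw":{"kz":82,"o":32,"qve":61}}}
After op 17 (add /jgm/fa 53): {"jgm":{"fa":53,"nxi":1,"r":[44,77,14],"ub":9,"vox":{"jbb":39,"q":26}},"s":65,"uk":{"cbw":{"kz":82,"o":32,"qve":61}}}
After op 18 (replace /jgm/r 86): {"jgm":{"fa":53,"nxi":1,"r":86,"ub":9,"vox":{"jbb":39,"q":26}},"s":65,"uk":{"cbw":{"kz":82,"o":32,"qve":61}}}
After op 19 (add /jgm/vox/ng 80): {"jgm":{"fa":53,"nxi":1,"r":86,"ub":9,"vox":{"jbb":39,"ng":80,"q":26}},"s":65,"uk":{"cbw":{"kz":82,"o":32,"qve":61}}}
Value at /jgm/r: 86

Answer: 86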